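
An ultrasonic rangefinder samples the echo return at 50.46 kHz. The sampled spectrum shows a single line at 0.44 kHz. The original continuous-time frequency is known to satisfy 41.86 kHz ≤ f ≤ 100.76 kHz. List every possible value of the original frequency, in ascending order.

50.02 kHz, 50.9 kHz, 100.48 kHz

Frequencies that alias to 0.44 kHz are k·fs ± 0.44 kHz for integer k ≥ 0.
k=0: 0.44 kHz.
k=1: 50.02 kHz, 50.9 kHz.
k=2: 100.48 kHz, 101.36 kHz.
k=3: 150.94 kHz, 151.82 kHz.
Within [41.86 kHz, 100.76 kHz]: 50.02 kHz, 50.9 kHz, 100.48 kHz.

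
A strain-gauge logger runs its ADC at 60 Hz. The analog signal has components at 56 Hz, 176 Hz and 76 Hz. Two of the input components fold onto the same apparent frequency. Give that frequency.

4 Hz

fs/2 = 30 Hz.
56 Hz > fs/2 = 30 Hz, folds to fs − 56 Hz = 4 Hz.
176 Hz mod fs = 56 Hz.
56 Hz > fs/2 = 30 Hz, folds to fs − 56 Hz = 4 Hz.
76 Hz mod fs = 16 Hz.
16 Hz ≤ fs/2 = 30 Hz, appears at 16 Hz.
56 Hz and 176 Hz both map to 4 Hz.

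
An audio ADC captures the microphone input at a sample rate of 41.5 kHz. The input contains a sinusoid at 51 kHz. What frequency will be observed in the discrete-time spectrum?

51 kHz mod fs = 9.5 kHz.
9.5 kHz ≤ fs/2 = 20.75 kHz, appears at 9.5 kHz.

9.5 kHz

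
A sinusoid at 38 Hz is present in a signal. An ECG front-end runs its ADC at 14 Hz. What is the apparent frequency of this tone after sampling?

4 Hz

38 Hz mod fs = 10 Hz.
10 Hz > fs/2 = 7 Hz, folds to fs − 10 Hz = 4 Hz.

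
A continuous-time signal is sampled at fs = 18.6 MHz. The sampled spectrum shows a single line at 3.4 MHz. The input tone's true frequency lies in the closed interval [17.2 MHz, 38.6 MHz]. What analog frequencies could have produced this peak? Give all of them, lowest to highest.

22 MHz, 33.8 MHz

Frequencies that alias to 3.4 MHz are k·fs ± 3.4 MHz for integer k ≥ 0.
k=0: 3.4 MHz.
k=1: 15.2 MHz, 22 MHz.
k=2: 33.8 MHz, 40.6 MHz.
k=3: 52.4 MHz, 59.2 MHz.
Within [17.2 MHz, 38.6 MHz]: 22 MHz, 33.8 MHz.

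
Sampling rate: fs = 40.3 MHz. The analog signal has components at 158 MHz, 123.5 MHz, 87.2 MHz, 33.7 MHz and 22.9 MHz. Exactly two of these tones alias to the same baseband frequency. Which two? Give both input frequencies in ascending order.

33.7 MHz, 87.2 MHz

fs/2 = 20.15 MHz.
158 MHz mod fs = 37.1 MHz.
37.1 MHz > fs/2 = 20.15 MHz, folds to fs − 37.1 MHz = 3.2 MHz.
123.5 MHz mod fs = 2.6 MHz.
2.6 MHz ≤ fs/2 = 20.15 MHz, appears at 2.6 MHz.
87.2 MHz mod fs = 6.6 MHz.
6.6 MHz ≤ fs/2 = 20.15 MHz, appears at 6.6 MHz.
33.7 MHz > fs/2 = 20.15 MHz, folds to fs − 33.7 MHz = 6.6 MHz.
22.9 MHz > fs/2 = 20.15 MHz, folds to fs − 22.9 MHz = 17.4 MHz.
33.7 MHz and 87.2 MHz both map to 6.6 MHz.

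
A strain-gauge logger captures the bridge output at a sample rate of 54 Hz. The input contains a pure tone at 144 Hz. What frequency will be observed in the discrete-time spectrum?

18 Hz

144 Hz mod fs = 36 Hz.
36 Hz > fs/2 = 27 Hz, folds to fs − 36 Hz = 18 Hz.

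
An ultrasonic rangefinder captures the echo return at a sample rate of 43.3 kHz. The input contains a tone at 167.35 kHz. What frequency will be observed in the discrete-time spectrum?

167.35 kHz mod fs = 37.45 kHz.
37.45 kHz > fs/2 = 21.65 kHz, folds to fs − 37.45 kHz = 5.85 kHz.

5.85 kHz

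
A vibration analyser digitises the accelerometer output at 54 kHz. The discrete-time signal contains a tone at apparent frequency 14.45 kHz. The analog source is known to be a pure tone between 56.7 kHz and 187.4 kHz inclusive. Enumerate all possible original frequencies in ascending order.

68.45 kHz, 93.55 kHz, 122.45 kHz, 147.55 kHz, 176.45 kHz

Frequencies that alias to 14.45 kHz are k·fs ± 14.45 kHz for integer k ≥ 0.
k=0: 14.45 kHz.
k=1: 39.55 kHz, 68.45 kHz.
k=2: 93.55 kHz, 122.45 kHz.
k=3: 147.55 kHz, 176.45 kHz.
k=4: 201.55 kHz, 230.45 kHz.
Within [56.7 kHz, 187.4 kHz]: 68.45 kHz, 93.55 kHz, 122.45 kHz, 147.55 kHz, 176.45 kHz.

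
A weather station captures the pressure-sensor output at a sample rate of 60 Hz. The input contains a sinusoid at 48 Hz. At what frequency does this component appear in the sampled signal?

48 Hz > fs/2 = 30 Hz, folds to fs − 48 Hz = 12 Hz.

12 Hz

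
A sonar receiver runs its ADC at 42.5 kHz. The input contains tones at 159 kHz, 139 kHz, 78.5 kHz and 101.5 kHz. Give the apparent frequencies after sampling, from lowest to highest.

fs/2 = 21.25 kHz.
159 kHz mod fs = 31.5 kHz.
31.5 kHz > fs/2 = 21.25 kHz, folds to fs − 31.5 kHz = 11 kHz.
139 kHz mod fs = 11.5 kHz.
11.5 kHz ≤ fs/2 = 21.25 kHz, appears at 11.5 kHz.
78.5 kHz mod fs = 36 kHz.
36 kHz > fs/2 = 21.25 kHz, folds to fs − 36 kHz = 6.5 kHz.
101.5 kHz mod fs = 16.5 kHz.
16.5 kHz ≤ fs/2 = 21.25 kHz, appears at 16.5 kHz.
Distinct values: {6.5 kHz, 11 kHz, 11.5 kHz, 16.5 kHz}.

6.5 kHz, 11 kHz, 11.5 kHz, 16.5 kHz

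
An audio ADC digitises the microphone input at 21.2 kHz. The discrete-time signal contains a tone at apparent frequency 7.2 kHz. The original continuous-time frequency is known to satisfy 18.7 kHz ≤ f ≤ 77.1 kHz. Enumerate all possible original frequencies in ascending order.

Frequencies that alias to 7.2 kHz are k·fs ± 7.2 kHz for integer k ≥ 0.
k=0: 7.2 kHz.
k=1: 14 kHz, 28.4 kHz.
k=2: 35.2 kHz, 49.6 kHz.
k=3: 56.4 kHz, 70.8 kHz.
k=4: 77.6 kHz, 92 kHz.
Within [18.7 kHz, 77.1 kHz]: 28.4 kHz, 35.2 kHz, 49.6 kHz, 56.4 kHz, 70.8 kHz.

28.4 kHz, 35.2 kHz, 49.6 kHz, 56.4 kHz, 70.8 kHz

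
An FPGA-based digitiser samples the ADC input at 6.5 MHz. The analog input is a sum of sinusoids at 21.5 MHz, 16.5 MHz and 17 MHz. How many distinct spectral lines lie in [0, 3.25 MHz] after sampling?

fs/2 = 3.25 MHz.
21.5 MHz mod fs = 2 MHz.
2 MHz ≤ fs/2 = 3.25 MHz, appears at 2 MHz.
16.5 MHz mod fs = 3.5 MHz.
3.5 MHz > fs/2 = 3.25 MHz, folds to fs − 3.5 MHz = 3 MHz.
17 MHz mod fs = 4 MHz.
4 MHz > fs/2 = 3.25 MHz, folds to fs − 4 MHz = 2.5 MHz.
Distinct values: {2 MHz, 2.5 MHz, 3 MHz} → 3.

3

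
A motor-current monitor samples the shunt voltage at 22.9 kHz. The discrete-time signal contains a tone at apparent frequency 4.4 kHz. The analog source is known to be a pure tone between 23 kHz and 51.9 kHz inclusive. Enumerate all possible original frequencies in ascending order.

27.3 kHz, 41.4 kHz, 50.2 kHz

Frequencies that alias to 4.4 kHz are k·fs ± 4.4 kHz for integer k ≥ 0.
k=0: 4.4 kHz.
k=1: 18.5 kHz, 27.3 kHz.
k=2: 41.4 kHz, 50.2 kHz.
k=3: 64.3 kHz, 73.1 kHz.
Within [23 kHz, 51.9 kHz]: 27.3 kHz, 41.4 kHz, 50.2 kHz.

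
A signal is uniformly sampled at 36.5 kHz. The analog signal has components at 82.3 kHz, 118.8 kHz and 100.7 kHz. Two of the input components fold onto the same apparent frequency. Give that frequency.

fs/2 = 18.25 kHz.
82.3 kHz mod fs = 9.3 kHz.
9.3 kHz ≤ fs/2 = 18.25 kHz, appears at 9.3 kHz.
118.8 kHz mod fs = 9.3 kHz.
9.3 kHz ≤ fs/2 = 18.25 kHz, appears at 9.3 kHz.
100.7 kHz mod fs = 27.7 kHz.
27.7 kHz > fs/2 = 18.25 kHz, folds to fs − 27.7 kHz = 8.8 kHz.
82.3 kHz and 118.8 kHz both map to 9.3 kHz.

9.3 kHz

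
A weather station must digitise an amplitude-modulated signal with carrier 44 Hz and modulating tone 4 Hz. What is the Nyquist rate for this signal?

96 Hz

AM sidebands sit at fc ± fm = 40 Hz and 48 Hz.
Highest-frequency component: 48 Hz.
Nyquist rate = 2 × 48 Hz = 96 Hz.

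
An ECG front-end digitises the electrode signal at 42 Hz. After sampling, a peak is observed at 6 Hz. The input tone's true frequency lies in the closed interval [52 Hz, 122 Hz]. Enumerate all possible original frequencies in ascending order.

78 Hz, 90 Hz, 120 Hz

Frequencies that alias to 6 Hz are k·fs ± 6 Hz for integer k ≥ 0.
k=0: 6 Hz.
k=1: 36 Hz, 48 Hz.
k=2: 78 Hz, 90 Hz.
k=3: 120 Hz, 132 Hz.
k=4: 162 Hz, 174 Hz.
Within [52 Hz, 122 Hz]: 78 Hz, 90 Hz, 120 Hz.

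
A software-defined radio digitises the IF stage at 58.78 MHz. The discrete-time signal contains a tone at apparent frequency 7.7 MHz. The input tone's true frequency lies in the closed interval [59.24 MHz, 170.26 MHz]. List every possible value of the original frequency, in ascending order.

Frequencies that alias to 7.7 MHz are k·fs ± 7.7 MHz for integer k ≥ 0.
k=0: 7.7 MHz.
k=1: 51.08 MHz, 66.48 MHz.
k=2: 109.86 MHz, 125.26 MHz.
k=3: 168.64 MHz, 184.04 MHz.
k=4: 227.42 MHz, 242.82 MHz.
Within [59.24 MHz, 170.26 MHz]: 66.48 MHz, 109.86 MHz, 125.26 MHz, 168.64 MHz.

66.48 MHz, 109.86 MHz, 125.26 MHz, 168.64 MHz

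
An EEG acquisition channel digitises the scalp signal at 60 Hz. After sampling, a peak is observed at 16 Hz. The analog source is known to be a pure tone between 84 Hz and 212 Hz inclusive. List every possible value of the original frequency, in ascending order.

104 Hz, 136 Hz, 164 Hz, 196 Hz

Frequencies that alias to 16 Hz are k·fs ± 16 Hz for integer k ≥ 0.
k=0: 16 Hz.
k=1: 44 Hz, 76 Hz.
k=2: 104 Hz, 136 Hz.
k=3: 164 Hz, 196 Hz.
k=4: 224 Hz, 256 Hz.
Within [84 Hz, 212 Hz]: 104 Hz, 136 Hz, 164 Hz, 196 Hz.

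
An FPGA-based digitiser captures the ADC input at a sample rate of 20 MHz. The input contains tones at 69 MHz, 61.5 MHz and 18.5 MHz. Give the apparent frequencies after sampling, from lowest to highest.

fs/2 = 10 MHz.
69 MHz mod fs = 9 MHz.
9 MHz ≤ fs/2 = 10 MHz, appears at 9 MHz.
61.5 MHz mod fs = 1.5 MHz.
1.5 MHz ≤ fs/2 = 10 MHz, appears at 1.5 MHz.
18.5 MHz > fs/2 = 10 MHz, folds to fs − 18.5 MHz = 1.5 MHz.
Distinct values: {1.5 MHz, 9 MHz}.

1.5 MHz, 9 MHz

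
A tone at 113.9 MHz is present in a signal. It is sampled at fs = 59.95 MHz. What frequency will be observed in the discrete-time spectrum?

113.9 MHz mod fs = 53.95 MHz.
53.95 MHz > fs/2 = 29.975 MHz, folds to fs − 53.95 MHz = 6 MHz.

6 MHz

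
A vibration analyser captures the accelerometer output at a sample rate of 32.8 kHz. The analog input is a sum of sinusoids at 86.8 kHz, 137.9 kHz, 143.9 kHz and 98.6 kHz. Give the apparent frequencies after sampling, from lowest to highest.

fs/2 = 16.4 kHz.
86.8 kHz mod fs = 21.2 kHz.
21.2 kHz > fs/2 = 16.4 kHz, folds to fs − 21.2 kHz = 11.6 kHz.
137.9 kHz mod fs = 6.7 kHz.
6.7 kHz ≤ fs/2 = 16.4 kHz, appears at 6.7 kHz.
143.9 kHz mod fs = 12.7 kHz.
12.7 kHz ≤ fs/2 = 16.4 kHz, appears at 12.7 kHz.
98.6 kHz mod fs = 0.2 kHz.
0.2 kHz ≤ fs/2 = 16.4 kHz, appears at 0.2 kHz.
Distinct values: {0.2 kHz, 6.7 kHz, 11.6 kHz, 12.7 kHz}.

0.2 kHz, 6.7 kHz, 11.6 kHz, 12.7 kHz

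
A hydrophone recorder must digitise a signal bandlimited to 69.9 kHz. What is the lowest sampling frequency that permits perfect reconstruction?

Nyquist rate = 2 × 69.9 kHz = 139.8 kHz.

139.8 kHz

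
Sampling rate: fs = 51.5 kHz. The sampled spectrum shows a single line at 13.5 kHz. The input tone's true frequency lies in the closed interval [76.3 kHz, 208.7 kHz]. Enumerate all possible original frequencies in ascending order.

89.5 kHz, 116.5 kHz, 141 kHz, 168 kHz, 192.5 kHz

Frequencies that alias to 13.5 kHz are k·fs ± 13.5 kHz for integer k ≥ 0.
k=0: 13.5 kHz.
k=1: 38 kHz, 65 kHz.
k=2: 89.5 kHz, 116.5 kHz.
k=3: 141 kHz, 168 kHz.
k=4: 192.5 kHz, 219.5 kHz.
k=5: 244 kHz, 271 kHz.
Within [76.3 kHz, 208.7 kHz]: 89.5 kHz, 116.5 kHz, 141 kHz, 168 kHz, 192.5 kHz.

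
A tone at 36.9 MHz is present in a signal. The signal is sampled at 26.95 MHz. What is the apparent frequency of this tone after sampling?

9.95 MHz

36.9 MHz mod fs = 9.95 MHz.
9.95 MHz ≤ fs/2 = 13.475 MHz, appears at 9.95 MHz.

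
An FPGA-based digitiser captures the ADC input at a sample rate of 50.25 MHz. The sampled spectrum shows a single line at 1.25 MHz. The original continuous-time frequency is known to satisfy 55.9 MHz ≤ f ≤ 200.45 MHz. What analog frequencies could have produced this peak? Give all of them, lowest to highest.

99.25 MHz, 101.75 MHz, 149.5 MHz, 152 MHz, 199.75 MHz

Frequencies that alias to 1.25 MHz are k·fs ± 1.25 MHz for integer k ≥ 0.
k=0: 1.25 MHz.
k=1: 49 MHz, 51.5 MHz.
k=2: 99.25 MHz, 101.75 MHz.
k=3: 149.5 MHz, 152 MHz.
k=4: 199.75 MHz, 202.25 MHz.
k=5: 250 MHz, 252.5 MHz.
Within [55.9 MHz, 200.45 MHz]: 99.25 MHz, 101.75 MHz, 149.5 MHz, 152 MHz, 199.75 MHz.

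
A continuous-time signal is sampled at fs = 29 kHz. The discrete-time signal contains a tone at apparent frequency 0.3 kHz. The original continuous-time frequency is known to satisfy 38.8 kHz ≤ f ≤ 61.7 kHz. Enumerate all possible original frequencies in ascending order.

Frequencies that alias to 0.3 kHz are k·fs ± 0.3 kHz for integer k ≥ 0.
k=0: 0.3 kHz.
k=1: 28.7 kHz, 29.3 kHz.
k=2: 57.7 kHz, 58.3 kHz.
k=3: 86.7 kHz, 87.3 kHz.
Within [38.8 kHz, 61.7 kHz]: 57.7 kHz, 58.3 kHz.

57.7 kHz, 58.3 kHz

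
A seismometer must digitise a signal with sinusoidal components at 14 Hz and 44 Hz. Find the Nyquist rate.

88 Hz

Highest-frequency component: 44 Hz.
Nyquist rate = 2 × 44 Hz = 88 Hz.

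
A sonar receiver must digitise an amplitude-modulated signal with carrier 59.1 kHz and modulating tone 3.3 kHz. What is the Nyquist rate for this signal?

124.8 kHz

AM sidebands sit at fc ± fm = 55.8 kHz and 62.4 kHz.
Highest-frequency component: 62.4 kHz.
Nyquist rate = 2 × 62.4 kHz = 124.8 kHz.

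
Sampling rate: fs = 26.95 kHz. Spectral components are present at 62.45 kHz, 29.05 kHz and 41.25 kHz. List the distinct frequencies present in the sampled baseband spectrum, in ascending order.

2.1 kHz, 8.55 kHz, 12.65 kHz

fs/2 = 13.475 kHz.
62.45 kHz mod fs = 8.55 kHz.
8.55 kHz ≤ fs/2 = 13.475 kHz, appears at 8.55 kHz.
29.05 kHz mod fs = 2.1 kHz.
2.1 kHz ≤ fs/2 = 13.475 kHz, appears at 2.1 kHz.
41.25 kHz mod fs = 14.3 kHz.
14.3 kHz > fs/2 = 13.475 kHz, folds to fs − 14.3 kHz = 12.65 kHz.
Distinct values: {2.1 kHz, 8.55 kHz, 12.65 kHz}.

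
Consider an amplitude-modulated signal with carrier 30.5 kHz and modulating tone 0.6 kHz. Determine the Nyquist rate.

62.2 kHz

AM sidebands sit at fc ± fm = 29.9 kHz and 31.1 kHz.
Highest-frequency component: 31.1 kHz.
Nyquist rate = 2 × 31.1 kHz = 62.2 kHz.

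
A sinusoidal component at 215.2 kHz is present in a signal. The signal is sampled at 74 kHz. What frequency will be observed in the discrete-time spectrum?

215.2 kHz mod fs = 67.2 kHz.
67.2 kHz > fs/2 = 37 kHz, folds to fs − 67.2 kHz = 6.8 kHz.

6.8 kHz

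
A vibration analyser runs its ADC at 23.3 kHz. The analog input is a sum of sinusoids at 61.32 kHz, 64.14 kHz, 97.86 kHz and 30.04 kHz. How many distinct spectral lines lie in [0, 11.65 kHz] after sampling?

fs/2 = 11.65 kHz.
61.32 kHz mod fs = 14.72 kHz.
14.72 kHz > fs/2 = 11.65 kHz, folds to fs − 14.72 kHz = 8.58 kHz.
64.14 kHz mod fs = 17.54 kHz.
17.54 kHz > fs/2 = 11.65 kHz, folds to fs − 17.54 kHz = 5.76 kHz.
97.86 kHz mod fs = 4.66 kHz.
4.66 kHz ≤ fs/2 = 11.65 kHz, appears at 4.66 kHz.
30.04 kHz mod fs = 6.74 kHz.
6.74 kHz ≤ fs/2 = 11.65 kHz, appears at 6.74 kHz.
Distinct values: {4.66 kHz, 5.76 kHz, 6.74 kHz, 8.58 kHz} → 4.

4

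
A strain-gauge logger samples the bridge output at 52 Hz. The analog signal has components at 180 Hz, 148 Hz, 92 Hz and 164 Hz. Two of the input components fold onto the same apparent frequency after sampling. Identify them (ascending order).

fs/2 = 26 Hz.
180 Hz mod fs = 24 Hz.
24 Hz ≤ fs/2 = 26 Hz, appears at 24 Hz.
148 Hz mod fs = 44 Hz.
44 Hz > fs/2 = 26 Hz, folds to fs − 44 Hz = 8 Hz.
92 Hz mod fs = 40 Hz.
40 Hz > fs/2 = 26 Hz, folds to fs − 40 Hz = 12 Hz.
164 Hz mod fs = 8 Hz.
8 Hz ≤ fs/2 = 26 Hz, appears at 8 Hz.
148 Hz and 164 Hz both map to 8 Hz.

148 Hz, 164 Hz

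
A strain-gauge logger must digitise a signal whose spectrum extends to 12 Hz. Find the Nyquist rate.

24 Hz

Nyquist rate = 2 × 12 Hz = 24 Hz.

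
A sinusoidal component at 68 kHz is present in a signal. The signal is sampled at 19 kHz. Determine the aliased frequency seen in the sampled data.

68 kHz mod fs = 11 kHz.
11 kHz > fs/2 = 9.5 kHz, folds to fs − 11 kHz = 8 kHz.

8 kHz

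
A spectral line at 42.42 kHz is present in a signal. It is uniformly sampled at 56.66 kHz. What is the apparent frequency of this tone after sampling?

14.24 kHz

42.42 kHz > fs/2 = 28.33 kHz, folds to fs − 42.42 kHz = 14.24 kHz.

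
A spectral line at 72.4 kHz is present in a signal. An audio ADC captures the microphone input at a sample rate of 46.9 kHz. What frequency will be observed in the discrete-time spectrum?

72.4 kHz mod fs = 25.5 kHz.
25.5 kHz > fs/2 = 23.45 kHz, folds to fs − 25.5 kHz = 21.4 kHz.

21.4 kHz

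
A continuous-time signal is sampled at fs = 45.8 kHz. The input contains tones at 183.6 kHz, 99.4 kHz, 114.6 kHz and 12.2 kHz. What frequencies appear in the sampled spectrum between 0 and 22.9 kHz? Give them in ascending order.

fs/2 = 22.9 kHz.
183.6 kHz mod fs = 0.4 kHz.
0.4 kHz ≤ fs/2 = 22.9 kHz, appears at 0.4 kHz.
99.4 kHz mod fs = 7.8 kHz.
7.8 kHz ≤ fs/2 = 22.9 kHz, appears at 7.8 kHz.
114.6 kHz mod fs = 23 kHz.
23 kHz > fs/2 = 22.9 kHz, folds to fs − 23 kHz = 22.8 kHz.
12.2 kHz ≤ fs/2 = 22.9 kHz, passes unchanged.
Distinct values: {0.4 kHz, 7.8 kHz, 12.2 kHz, 22.8 kHz}.

0.4 kHz, 7.8 kHz, 12.2 kHz, 22.8 kHz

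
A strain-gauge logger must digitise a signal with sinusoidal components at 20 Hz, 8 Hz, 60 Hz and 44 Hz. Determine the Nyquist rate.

120 Hz

Highest-frequency component: 60 Hz.
Nyquist rate = 2 × 60 Hz = 120 Hz.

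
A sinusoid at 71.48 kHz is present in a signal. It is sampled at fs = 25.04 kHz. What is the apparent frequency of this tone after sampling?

3.64 kHz

71.48 kHz mod fs = 21.4 kHz.
21.4 kHz > fs/2 = 12.52 kHz, folds to fs − 21.4 kHz = 3.64 kHz.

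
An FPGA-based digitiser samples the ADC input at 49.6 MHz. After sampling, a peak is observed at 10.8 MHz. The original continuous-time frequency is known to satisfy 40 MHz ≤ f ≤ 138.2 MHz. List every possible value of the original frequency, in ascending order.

60.4 MHz, 88.4 MHz, 110 MHz, 138 MHz

Frequencies that alias to 10.8 MHz are k·fs ± 10.8 MHz for integer k ≥ 0.
k=0: 10.8 MHz.
k=1: 38.8 MHz, 60.4 MHz.
k=2: 88.4 MHz, 110 MHz.
k=3: 138 MHz, 159.6 MHz.
k=4: 187.6 MHz, 209.2 MHz.
Within [40 MHz, 138.2 MHz]: 60.4 MHz, 88.4 MHz, 110 MHz, 138 MHz.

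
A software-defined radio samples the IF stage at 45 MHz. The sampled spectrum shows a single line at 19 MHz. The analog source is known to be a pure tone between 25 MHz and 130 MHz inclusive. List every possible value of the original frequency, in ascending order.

Frequencies that alias to 19 MHz are k·fs ± 19 MHz for integer k ≥ 0.
k=0: 19 MHz.
k=1: 26 MHz, 64 MHz.
k=2: 71 MHz, 109 MHz.
k=3: 116 MHz, 154 MHz.
k=4: 161 MHz, 199 MHz.
Within [25 MHz, 130 MHz]: 26 MHz, 64 MHz, 71 MHz, 109 MHz, 116 MHz.

26 MHz, 64 MHz, 71 MHz, 109 MHz, 116 MHz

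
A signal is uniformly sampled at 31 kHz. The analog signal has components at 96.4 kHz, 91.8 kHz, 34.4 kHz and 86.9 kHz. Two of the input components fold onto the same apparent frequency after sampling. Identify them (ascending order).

34.4 kHz, 96.4 kHz

fs/2 = 15.5 kHz.
96.4 kHz mod fs = 3.4 kHz.
3.4 kHz ≤ fs/2 = 15.5 kHz, appears at 3.4 kHz.
91.8 kHz mod fs = 29.8 kHz.
29.8 kHz > fs/2 = 15.5 kHz, folds to fs − 29.8 kHz = 1.2 kHz.
34.4 kHz mod fs = 3.4 kHz.
3.4 kHz ≤ fs/2 = 15.5 kHz, appears at 3.4 kHz.
86.9 kHz mod fs = 24.9 kHz.
24.9 kHz > fs/2 = 15.5 kHz, folds to fs − 24.9 kHz = 6.1 kHz.
34.4 kHz and 96.4 kHz both map to 3.4 kHz.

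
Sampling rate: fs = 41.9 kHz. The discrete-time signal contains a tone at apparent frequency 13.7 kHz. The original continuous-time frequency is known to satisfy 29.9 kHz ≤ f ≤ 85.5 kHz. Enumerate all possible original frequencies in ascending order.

55.6 kHz, 70.1 kHz

Frequencies that alias to 13.7 kHz are k·fs ± 13.7 kHz for integer k ≥ 0.
k=0: 13.7 kHz.
k=1: 28.2 kHz, 55.6 kHz.
k=2: 70.1 kHz, 97.5 kHz.
k=3: 112 kHz, 139.4 kHz.
Within [29.9 kHz, 85.5 kHz]: 55.6 kHz, 70.1 kHz.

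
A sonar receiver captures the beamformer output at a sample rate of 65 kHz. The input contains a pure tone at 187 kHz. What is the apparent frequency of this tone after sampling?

8 kHz

187 kHz mod fs = 57 kHz.
57 kHz > fs/2 = 32.5 kHz, folds to fs − 57 kHz = 8 kHz.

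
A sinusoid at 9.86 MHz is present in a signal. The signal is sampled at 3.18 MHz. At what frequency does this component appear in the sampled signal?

9.86 MHz mod fs = 0.32 MHz.
0.32 MHz ≤ fs/2 = 1.59 MHz, appears at 0.32 MHz.

0.32 MHz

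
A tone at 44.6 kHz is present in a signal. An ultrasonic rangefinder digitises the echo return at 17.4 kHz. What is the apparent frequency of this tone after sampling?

44.6 kHz mod fs = 9.8 kHz.
9.8 kHz > fs/2 = 8.7 kHz, folds to fs − 9.8 kHz = 7.6 kHz.

7.6 kHz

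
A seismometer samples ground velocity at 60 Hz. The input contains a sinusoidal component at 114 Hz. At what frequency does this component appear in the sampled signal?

6 Hz

114 Hz mod fs = 54 Hz.
54 Hz > fs/2 = 30 Hz, folds to fs − 54 Hz = 6 Hz.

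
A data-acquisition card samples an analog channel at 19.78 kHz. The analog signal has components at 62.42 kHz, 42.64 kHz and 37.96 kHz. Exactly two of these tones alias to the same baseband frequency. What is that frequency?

3.08 kHz

fs/2 = 9.89 kHz.
62.42 kHz mod fs = 3.08 kHz.
3.08 kHz ≤ fs/2 = 9.89 kHz, appears at 3.08 kHz.
42.64 kHz mod fs = 3.08 kHz.
3.08 kHz ≤ fs/2 = 9.89 kHz, appears at 3.08 kHz.
37.96 kHz mod fs = 18.18 kHz.
18.18 kHz > fs/2 = 9.89 kHz, folds to fs − 18.18 kHz = 1.6 kHz.
42.64 kHz and 62.42 kHz both map to 3.08 kHz.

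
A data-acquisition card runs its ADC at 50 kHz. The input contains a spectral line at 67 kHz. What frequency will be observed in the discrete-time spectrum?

67 kHz mod fs = 17 kHz.
17 kHz ≤ fs/2 = 25 kHz, appears at 17 kHz.

17 kHz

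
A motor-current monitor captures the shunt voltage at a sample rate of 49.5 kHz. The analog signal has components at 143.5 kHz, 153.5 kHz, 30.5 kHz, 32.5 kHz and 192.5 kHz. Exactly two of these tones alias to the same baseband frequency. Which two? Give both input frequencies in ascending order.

143.5 kHz, 153.5 kHz

fs/2 = 24.75 kHz.
143.5 kHz mod fs = 44.5 kHz.
44.5 kHz > fs/2 = 24.75 kHz, folds to fs − 44.5 kHz = 5 kHz.
153.5 kHz mod fs = 5 kHz.
5 kHz ≤ fs/2 = 24.75 kHz, appears at 5 kHz.
30.5 kHz > fs/2 = 24.75 kHz, folds to fs − 30.5 kHz = 19 kHz.
32.5 kHz > fs/2 = 24.75 kHz, folds to fs − 32.5 kHz = 17 kHz.
192.5 kHz mod fs = 44 kHz.
44 kHz > fs/2 = 24.75 kHz, folds to fs − 44 kHz = 5.5 kHz.
143.5 kHz and 153.5 kHz both map to 5 kHz.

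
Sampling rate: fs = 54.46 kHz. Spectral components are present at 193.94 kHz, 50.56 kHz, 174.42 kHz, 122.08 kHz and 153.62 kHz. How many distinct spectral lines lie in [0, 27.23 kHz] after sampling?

fs/2 = 27.23 kHz.
193.94 kHz mod fs = 30.56 kHz.
30.56 kHz > fs/2 = 27.23 kHz, folds to fs − 30.56 kHz = 23.9 kHz.
50.56 kHz > fs/2 = 27.23 kHz, folds to fs − 50.56 kHz = 3.9 kHz.
174.42 kHz mod fs = 11.04 kHz.
11.04 kHz ≤ fs/2 = 27.23 kHz, appears at 11.04 kHz.
122.08 kHz mod fs = 13.16 kHz.
13.16 kHz ≤ fs/2 = 27.23 kHz, appears at 13.16 kHz.
153.62 kHz mod fs = 44.7 kHz.
44.7 kHz > fs/2 = 27.23 kHz, folds to fs − 44.7 kHz = 9.76 kHz.
Distinct values: {3.9 kHz, 9.76 kHz, 11.04 kHz, 13.16 kHz, 23.9 kHz} → 5.

5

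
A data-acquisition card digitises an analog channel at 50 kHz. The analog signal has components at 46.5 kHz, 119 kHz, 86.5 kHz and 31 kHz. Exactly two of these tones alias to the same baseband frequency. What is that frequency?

19 kHz

fs/2 = 25 kHz.
46.5 kHz > fs/2 = 25 kHz, folds to fs − 46.5 kHz = 3.5 kHz.
119 kHz mod fs = 19 kHz.
19 kHz ≤ fs/2 = 25 kHz, appears at 19 kHz.
86.5 kHz mod fs = 36.5 kHz.
36.5 kHz > fs/2 = 25 kHz, folds to fs − 36.5 kHz = 13.5 kHz.
31 kHz > fs/2 = 25 kHz, folds to fs − 31 kHz = 19 kHz.
31 kHz and 119 kHz both map to 19 kHz.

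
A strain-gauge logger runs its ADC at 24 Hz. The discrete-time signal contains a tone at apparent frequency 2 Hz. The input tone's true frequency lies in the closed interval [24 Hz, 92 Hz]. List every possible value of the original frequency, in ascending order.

26 Hz, 46 Hz, 50 Hz, 70 Hz, 74 Hz

Frequencies that alias to 2 Hz are k·fs ± 2 Hz for integer k ≥ 0.
k=0: 2 Hz.
k=1: 22 Hz, 26 Hz.
k=2: 46 Hz, 50 Hz.
k=3: 70 Hz, 74 Hz.
k=4: 94 Hz, 98 Hz.
Within [24 Hz, 92 Hz]: 26 Hz, 46 Hz, 50 Hz, 70 Hz, 74 Hz.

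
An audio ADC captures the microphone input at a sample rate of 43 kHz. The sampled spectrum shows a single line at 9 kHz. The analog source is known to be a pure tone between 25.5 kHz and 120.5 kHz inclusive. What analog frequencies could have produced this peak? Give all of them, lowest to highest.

Frequencies that alias to 9 kHz are k·fs ± 9 kHz for integer k ≥ 0.
k=0: 9 kHz.
k=1: 34 kHz, 52 kHz.
k=2: 77 kHz, 95 kHz.
k=3: 120 kHz, 138 kHz.
k=4: 163 kHz, 181 kHz.
Within [25.5 kHz, 120.5 kHz]: 34 kHz, 52 kHz, 77 kHz, 95 kHz, 120 kHz.

34 kHz, 52 kHz, 77 kHz, 95 kHz, 120 kHz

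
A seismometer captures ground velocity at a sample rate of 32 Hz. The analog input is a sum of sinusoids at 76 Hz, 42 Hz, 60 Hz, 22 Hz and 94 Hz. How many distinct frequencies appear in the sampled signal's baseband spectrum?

fs/2 = 16 Hz.
76 Hz mod fs = 12 Hz.
12 Hz ≤ fs/2 = 16 Hz, appears at 12 Hz.
42 Hz mod fs = 10 Hz.
10 Hz ≤ fs/2 = 16 Hz, appears at 10 Hz.
60 Hz mod fs = 28 Hz.
28 Hz > fs/2 = 16 Hz, folds to fs − 28 Hz = 4 Hz.
22 Hz > fs/2 = 16 Hz, folds to fs − 22 Hz = 10 Hz.
94 Hz mod fs = 30 Hz.
30 Hz > fs/2 = 16 Hz, folds to fs − 30 Hz = 2 Hz.
Distinct values: {2 Hz, 4 Hz, 10 Hz, 12 Hz} → 4.

4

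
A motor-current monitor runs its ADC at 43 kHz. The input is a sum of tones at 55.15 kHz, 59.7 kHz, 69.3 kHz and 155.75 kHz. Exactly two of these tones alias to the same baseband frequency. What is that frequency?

16.7 kHz

fs/2 = 21.5 kHz.
55.15 kHz mod fs = 12.15 kHz.
12.15 kHz ≤ fs/2 = 21.5 kHz, appears at 12.15 kHz.
59.7 kHz mod fs = 16.7 kHz.
16.7 kHz ≤ fs/2 = 21.5 kHz, appears at 16.7 kHz.
69.3 kHz mod fs = 26.3 kHz.
26.3 kHz > fs/2 = 21.5 kHz, folds to fs − 26.3 kHz = 16.7 kHz.
155.75 kHz mod fs = 26.75 kHz.
26.75 kHz > fs/2 = 21.5 kHz, folds to fs − 26.75 kHz = 16.25 kHz.
59.7 kHz and 69.3 kHz both map to 16.7 kHz.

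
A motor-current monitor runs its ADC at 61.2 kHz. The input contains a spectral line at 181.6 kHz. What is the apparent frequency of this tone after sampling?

181.6 kHz mod fs = 59.2 kHz.
59.2 kHz > fs/2 = 30.6 kHz, folds to fs − 59.2 kHz = 2 kHz.

2 kHz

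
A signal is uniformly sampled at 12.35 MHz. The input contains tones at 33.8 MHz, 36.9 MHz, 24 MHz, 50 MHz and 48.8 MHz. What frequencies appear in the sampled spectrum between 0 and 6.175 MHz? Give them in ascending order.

fs/2 = 6.175 MHz.
33.8 MHz mod fs = 9.1 MHz.
9.1 MHz > fs/2 = 6.175 MHz, folds to fs − 9.1 MHz = 3.25 MHz.
36.9 MHz mod fs = 12.2 MHz.
12.2 MHz > fs/2 = 6.175 MHz, folds to fs − 12.2 MHz = 0.15 MHz.
24 MHz mod fs = 11.65 MHz.
11.65 MHz > fs/2 = 6.175 MHz, folds to fs − 11.65 MHz = 0.7 MHz.
50 MHz mod fs = 0.6 MHz.
0.6 MHz ≤ fs/2 = 6.175 MHz, appears at 0.6 MHz.
48.8 MHz mod fs = 11.75 MHz.
11.75 MHz > fs/2 = 6.175 MHz, folds to fs − 11.75 MHz = 0.6 MHz.
Distinct values: {0.15 MHz, 0.6 MHz, 0.7 MHz, 3.25 MHz}.

0.15 MHz, 0.6 MHz, 0.7 MHz, 3.25 MHz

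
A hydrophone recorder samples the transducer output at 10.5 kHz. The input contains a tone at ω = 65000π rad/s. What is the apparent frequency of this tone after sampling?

1 kHz

ω = 65000π rad/s → f = ω/(2π) = 32500 Hz = 32.5 kHz.
32.5 kHz mod fs = 1 kHz.
1 kHz ≤ fs/2 = 5.25 kHz, appears at 1 kHz.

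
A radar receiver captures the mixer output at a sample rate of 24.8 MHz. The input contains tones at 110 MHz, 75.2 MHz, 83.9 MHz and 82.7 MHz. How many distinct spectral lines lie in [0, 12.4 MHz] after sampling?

4

fs/2 = 12.4 MHz.
110 MHz mod fs = 10.8 MHz.
10.8 MHz ≤ fs/2 = 12.4 MHz, appears at 10.8 MHz.
75.2 MHz mod fs = 0.8 MHz.
0.8 MHz ≤ fs/2 = 12.4 MHz, appears at 0.8 MHz.
83.9 MHz mod fs = 9.5 MHz.
9.5 MHz ≤ fs/2 = 12.4 MHz, appears at 9.5 MHz.
82.7 MHz mod fs = 8.3 MHz.
8.3 MHz ≤ fs/2 = 12.4 MHz, appears at 8.3 MHz.
Distinct values: {0.8 MHz, 8.3 MHz, 9.5 MHz, 10.8 MHz} → 4.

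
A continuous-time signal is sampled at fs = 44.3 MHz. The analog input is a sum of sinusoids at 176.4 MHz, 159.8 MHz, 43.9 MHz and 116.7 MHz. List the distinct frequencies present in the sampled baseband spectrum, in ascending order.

0.4 MHz, 0.8 MHz, 16.2 MHz, 17.4 MHz

fs/2 = 22.15 MHz.
176.4 MHz mod fs = 43.5 MHz.
43.5 MHz > fs/2 = 22.15 MHz, folds to fs − 43.5 MHz = 0.8 MHz.
159.8 MHz mod fs = 26.9 MHz.
26.9 MHz > fs/2 = 22.15 MHz, folds to fs − 26.9 MHz = 17.4 MHz.
43.9 MHz > fs/2 = 22.15 MHz, folds to fs − 43.9 MHz = 0.4 MHz.
116.7 MHz mod fs = 28.1 MHz.
28.1 MHz > fs/2 = 22.15 MHz, folds to fs − 28.1 MHz = 16.2 MHz.
Distinct values: {0.4 MHz, 0.8 MHz, 16.2 MHz, 17.4 MHz}.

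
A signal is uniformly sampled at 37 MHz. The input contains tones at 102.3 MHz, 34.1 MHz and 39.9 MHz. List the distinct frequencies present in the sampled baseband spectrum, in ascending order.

fs/2 = 18.5 MHz.
102.3 MHz mod fs = 28.3 MHz.
28.3 MHz > fs/2 = 18.5 MHz, folds to fs − 28.3 MHz = 8.7 MHz.
34.1 MHz > fs/2 = 18.5 MHz, folds to fs − 34.1 MHz = 2.9 MHz.
39.9 MHz mod fs = 2.9 MHz.
2.9 MHz ≤ fs/2 = 18.5 MHz, appears at 2.9 MHz.
Distinct values: {2.9 MHz, 8.7 MHz}.

2.9 MHz, 8.7 MHz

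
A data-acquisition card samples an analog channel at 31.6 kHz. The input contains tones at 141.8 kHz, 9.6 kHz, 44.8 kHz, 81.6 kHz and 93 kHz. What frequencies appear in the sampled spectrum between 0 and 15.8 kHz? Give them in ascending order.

fs/2 = 15.8 kHz.
141.8 kHz mod fs = 15.4 kHz.
15.4 kHz ≤ fs/2 = 15.8 kHz, appears at 15.4 kHz.
9.6 kHz ≤ fs/2 = 15.8 kHz, passes unchanged.
44.8 kHz mod fs = 13.2 kHz.
13.2 kHz ≤ fs/2 = 15.8 kHz, appears at 13.2 kHz.
81.6 kHz mod fs = 18.4 kHz.
18.4 kHz > fs/2 = 15.8 kHz, folds to fs − 18.4 kHz = 13.2 kHz.
93 kHz mod fs = 29.8 kHz.
29.8 kHz > fs/2 = 15.8 kHz, folds to fs − 29.8 kHz = 1.8 kHz.
Distinct values: {1.8 kHz, 9.6 kHz, 13.2 kHz, 15.4 kHz}.

1.8 kHz, 9.6 kHz, 13.2 kHz, 15.4 kHz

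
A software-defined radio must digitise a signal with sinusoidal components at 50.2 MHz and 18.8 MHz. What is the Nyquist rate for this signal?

Highest-frequency component: 50.2 MHz.
Nyquist rate = 2 × 50.2 MHz = 100.4 MHz.

100.4 MHz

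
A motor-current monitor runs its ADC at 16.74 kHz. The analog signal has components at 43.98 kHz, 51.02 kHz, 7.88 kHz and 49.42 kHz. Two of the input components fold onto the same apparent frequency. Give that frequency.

fs/2 = 8.37 kHz.
43.98 kHz mod fs = 10.5 kHz.
10.5 kHz > fs/2 = 8.37 kHz, folds to fs − 10.5 kHz = 6.24 kHz.
51.02 kHz mod fs = 0.8 kHz.
0.8 kHz ≤ fs/2 = 8.37 kHz, appears at 0.8 kHz.
7.88 kHz ≤ fs/2 = 8.37 kHz, passes unchanged.
49.42 kHz mod fs = 15.94 kHz.
15.94 kHz > fs/2 = 8.37 kHz, folds to fs − 15.94 kHz = 0.8 kHz.
49.42 kHz and 51.02 kHz both map to 0.8 kHz.

0.8 kHz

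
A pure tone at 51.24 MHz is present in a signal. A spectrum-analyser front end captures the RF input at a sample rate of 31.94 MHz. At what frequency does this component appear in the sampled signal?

12.64 MHz

51.24 MHz mod fs = 19.3 MHz.
19.3 MHz > fs/2 = 15.97 MHz, folds to fs − 19.3 MHz = 12.64 MHz.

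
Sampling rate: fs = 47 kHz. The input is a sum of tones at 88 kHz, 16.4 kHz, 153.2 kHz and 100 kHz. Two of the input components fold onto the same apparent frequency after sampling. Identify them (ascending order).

88 kHz, 100 kHz

fs/2 = 23.5 kHz.
88 kHz mod fs = 41 kHz.
41 kHz > fs/2 = 23.5 kHz, folds to fs − 41 kHz = 6 kHz.
16.4 kHz ≤ fs/2 = 23.5 kHz, passes unchanged.
153.2 kHz mod fs = 12.2 kHz.
12.2 kHz ≤ fs/2 = 23.5 kHz, appears at 12.2 kHz.
100 kHz mod fs = 6 kHz.
6 kHz ≤ fs/2 = 23.5 kHz, appears at 6 kHz.
88 kHz and 100 kHz both map to 6 kHz.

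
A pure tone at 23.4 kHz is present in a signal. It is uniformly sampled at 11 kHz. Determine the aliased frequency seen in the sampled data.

23.4 kHz mod fs = 1.4 kHz.
1.4 kHz ≤ fs/2 = 5.5 kHz, appears at 1.4 kHz.

1.4 kHz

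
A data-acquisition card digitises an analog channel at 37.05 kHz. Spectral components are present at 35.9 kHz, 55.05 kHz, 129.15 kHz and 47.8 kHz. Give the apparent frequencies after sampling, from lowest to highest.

fs/2 = 18.525 kHz.
35.9 kHz > fs/2 = 18.525 kHz, folds to fs − 35.9 kHz = 1.15 kHz.
55.05 kHz mod fs = 18 kHz.
18 kHz ≤ fs/2 = 18.525 kHz, appears at 18 kHz.
129.15 kHz mod fs = 18 kHz.
18 kHz ≤ fs/2 = 18.525 kHz, appears at 18 kHz.
47.8 kHz mod fs = 10.75 kHz.
10.75 kHz ≤ fs/2 = 18.525 kHz, appears at 10.75 kHz.
Distinct values: {1.15 kHz, 10.75 kHz, 18 kHz}.

1.15 kHz, 10.75 kHz, 18 kHz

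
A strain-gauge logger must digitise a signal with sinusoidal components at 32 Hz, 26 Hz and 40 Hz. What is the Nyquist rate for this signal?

80 Hz

Highest-frequency component: 40 Hz.
Nyquist rate = 2 × 40 Hz = 80 Hz.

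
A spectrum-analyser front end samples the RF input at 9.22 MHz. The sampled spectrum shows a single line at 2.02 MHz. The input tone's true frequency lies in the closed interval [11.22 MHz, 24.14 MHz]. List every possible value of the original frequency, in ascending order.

11.24 MHz, 16.42 MHz, 20.46 MHz

Frequencies that alias to 2.02 MHz are k·fs ± 2.02 MHz for integer k ≥ 0.
k=0: 2.02 MHz.
k=1: 7.2 MHz, 11.24 MHz.
k=2: 16.42 MHz, 20.46 MHz.
k=3: 25.64 MHz, 29.68 MHz.
Within [11.22 MHz, 24.14 MHz]: 11.24 MHz, 16.42 MHz, 20.46 MHz.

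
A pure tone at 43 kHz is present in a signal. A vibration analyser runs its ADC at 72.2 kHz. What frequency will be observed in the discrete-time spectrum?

43 kHz > fs/2 = 36.1 kHz, folds to fs − 43 kHz = 29.2 kHz.

29.2 kHz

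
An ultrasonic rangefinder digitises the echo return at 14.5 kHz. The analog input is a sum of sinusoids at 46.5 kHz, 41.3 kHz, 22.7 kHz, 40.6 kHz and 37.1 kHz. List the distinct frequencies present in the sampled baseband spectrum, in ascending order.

2.2 kHz, 2.9 kHz, 3 kHz, 6.3 kHz, 6.4 kHz

fs/2 = 7.25 kHz.
46.5 kHz mod fs = 3 kHz.
3 kHz ≤ fs/2 = 7.25 kHz, appears at 3 kHz.
41.3 kHz mod fs = 12.3 kHz.
12.3 kHz > fs/2 = 7.25 kHz, folds to fs − 12.3 kHz = 2.2 kHz.
22.7 kHz mod fs = 8.2 kHz.
8.2 kHz > fs/2 = 7.25 kHz, folds to fs − 8.2 kHz = 6.3 kHz.
40.6 kHz mod fs = 11.6 kHz.
11.6 kHz > fs/2 = 7.25 kHz, folds to fs − 11.6 kHz = 2.9 kHz.
37.1 kHz mod fs = 8.1 kHz.
8.1 kHz > fs/2 = 7.25 kHz, folds to fs − 8.1 kHz = 6.4 kHz.
Distinct values: {2.2 kHz, 2.9 kHz, 3 kHz, 6.3 kHz, 6.4 kHz}.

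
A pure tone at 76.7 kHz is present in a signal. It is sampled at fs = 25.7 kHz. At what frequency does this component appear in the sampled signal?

76.7 kHz mod fs = 25.3 kHz.
25.3 kHz > fs/2 = 12.85 kHz, folds to fs − 25.3 kHz = 0.4 kHz.

0.4 kHz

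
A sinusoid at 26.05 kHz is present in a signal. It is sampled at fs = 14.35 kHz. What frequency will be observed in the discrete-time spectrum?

26.05 kHz mod fs = 11.7 kHz.
11.7 kHz > fs/2 = 7.175 kHz, folds to fs − 11.7 kHz = 2.65 kHz.

2.65 kHz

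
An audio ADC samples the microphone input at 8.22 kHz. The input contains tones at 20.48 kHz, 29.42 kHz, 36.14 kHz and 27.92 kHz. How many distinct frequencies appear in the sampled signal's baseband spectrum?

fs/2 = 4.11 kHz.
20.48 kHz mod fs = 4.04 kHz.
4.04 kHz ≤ fs/2 = 4.11 kHz, appears at 4.04 kHz.
29.42 kHz mod fs = 4.76 kHz.
4.76 kHz > fs/2 = 4.11 kHz, folds to fs − 4.76 kHz = 3.46 kHz.
36.14 kHz mod fs = 3.26 kHz.
3.26 kHz ≤ fs/2 = 4.11 kHz, appears at 3.26 kHz.
27.92 kHz mod fs = 3.26 kHz.
3.26 kHz ≤ fs/2 = 4.11 kHz, appears at 3.26 kHz.
Distinct values: {3.26 kHz, 3.46 kHz, 4.04 kHz} → 3.

3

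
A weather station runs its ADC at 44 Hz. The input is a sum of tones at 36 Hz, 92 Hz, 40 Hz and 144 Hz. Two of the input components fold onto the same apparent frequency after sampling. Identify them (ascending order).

fs/2 = 22 Hz.
36 Hz > fs/2 = 22 Hz, folds to fs − 36 Hz = 8 Hz.
92 Hz mod fs = 4 Hz.
4 Hz ≤ fs/2 = 22 Hz, appears at 4 Hz.
40 Hz > fs/2 = 22 Hz, folds to fs − 40 Hz = 4 Hz.
144 Hz mod fs = 12 Hz.
12 Hz ≤ fs/2 = 22 Hz, appears at 12 Hz.
40 Hz and 92 Hz both map to 4 Hz.

40 Hz, 92 Hz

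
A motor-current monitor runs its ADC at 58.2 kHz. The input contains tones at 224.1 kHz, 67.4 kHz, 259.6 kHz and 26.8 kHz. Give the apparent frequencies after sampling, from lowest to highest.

fs/2 = 29.1 kHz.
224.1 kHz mod fs = 49.5 kHz.
49.5 kHz > fs/2 = 29.1 kHz, folds to fs − 49.5 kHz = 8.7 kHz.
67.4 kHz mod fs = 9.2 kHz.
9.2 kHz ≤ fs/2 = 29.1 kHz, appears at 9.2 kHz.
259.6 kHz mod fs = 26.8 kHz.
26.8 kHz ≤ fs/2 = 29.1 kHz, appears at 26.8 kHz.
26.8 kHz ≤ fs/2 = 29.1 kHz, passes unchanged.
Distinct values: {8.7 kHz, 9.2 kHz, 26.8 kHz}.

8.7 kHz, 9.2 kHz, 26.8 kHz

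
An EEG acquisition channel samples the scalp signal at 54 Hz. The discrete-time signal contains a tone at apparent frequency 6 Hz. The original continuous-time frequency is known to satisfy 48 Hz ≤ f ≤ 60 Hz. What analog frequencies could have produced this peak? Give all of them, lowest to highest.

48 Hz, 60 Hz

Frequencies that alias to 6 Hz are k·fs ± 6 Hz for integer k ≥ 0.
k=0: 6 Hz.
k=1: 48 Hz, 60 Hz.
k=2: 102 Hz, 114 Hz.
Within [48 Hz, 60 Hz]: 48 Hz, 60 Hz.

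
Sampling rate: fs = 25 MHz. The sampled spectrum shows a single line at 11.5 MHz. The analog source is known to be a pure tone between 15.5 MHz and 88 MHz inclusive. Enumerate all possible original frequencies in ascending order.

Frequencies that alias to 11.5 MHz are k·fs ± 11.5 MHz for integer k ≥ 0.
k=0: 11.5 MHz.
k=1: 13.5 MHz, 36.5 MHz.
k=2: 38.5 MHz, 61.5 MHz.
k=3: 63.5 MHz, 86.5 MHz.
k=4: 88.5 MHz, 111.5 MHz.
Within [15.5 MHz, 88 MHz]: 36.5 MHz, 38.5 MHz, 61.5 MHz, 63.5 MHz, 86.5 MHz.

36.5 MHz, 38.5 MHz, 61.5 MHz, 63.5 MHz, 86.5 MHz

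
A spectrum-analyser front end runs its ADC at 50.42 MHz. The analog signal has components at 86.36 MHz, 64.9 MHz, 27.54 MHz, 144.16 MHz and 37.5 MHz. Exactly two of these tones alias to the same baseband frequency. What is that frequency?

14.48 MHz

fs/2 = 25.21 MHz.
86.36 MHz mod fs = 35.94 MHz.
35.94 MHz > fs/2 = 25.21 MHz, folds to fs − 35.94 MHz = 14.48 MHz.
64.9 MHz mod fs = 14.48 MHz.
14.48 MHz ≤ fs/2 = 25.21 MHz, appears at 14.48 MHz.
27.54 MHz > fs/2 = 25.21 MHz, folds to fs − 27.54 MHz = 22.88 MHz.
144.16 MHz mod fs = 43.32 MHz.
43.32 MHz > fs/2 = 25.21 MHz, folds to fs − 43.32 MHz = 7.1 MHz.
37.5 MHz > fs/2 = 25.21 MHz, folds to fs − 37.5 MHz = 12.92 MHz.
64.9 MHz and 86.36 MHz both map to 14.48 MHz.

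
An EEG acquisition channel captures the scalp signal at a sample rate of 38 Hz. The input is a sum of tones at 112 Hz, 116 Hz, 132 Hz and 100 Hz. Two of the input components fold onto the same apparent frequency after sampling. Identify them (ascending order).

112 Hz, 116 Hz

fs/2 = 19 Hz.
112 Hz mod fs = 36 Hz.
36 Hz > fs/2 = 19 Hz, folds to fs − 36 Hz = 2 Hz.
116 Hz mod fs = 2 Hz.
2 Hz ≤ fs/2 = 19 Hz, appears at 2 Hz.
132 Hz mod fs = 18 Hz.
18 Hz ≤ fs/2 = 19 Hz, appears at 18 Hz.
100 Hz mod fs = 24 Hz.
24 Hz > fs/2 = 19 Hz, folds to fs − 24 Hz = 14 Hz.
112 Hz and 116 Hz both map to 2 Hz.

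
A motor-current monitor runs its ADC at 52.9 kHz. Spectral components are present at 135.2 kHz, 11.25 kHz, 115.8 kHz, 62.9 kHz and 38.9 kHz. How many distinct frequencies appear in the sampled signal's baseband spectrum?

fs/2 = 26.45 kHz.
135.2 kHz mod fs = 29.4 kHz.
29.4 kHz > fs/2 = 26.45 kHz, folds to fs − 29.4 kHz = 23.5 kHz.
11.25 kHz ≤ fs/2 = 26.45 kHz, passes unchanged.
115.8 kHz mod fs = 10 kHz.
10 kHz ≤ fs/2 = 26.45 kHz, appears at 10 kHz.
62.9 kHz mod fs = 10 kHz.
10 kHz ≤ fs/2 = 26.45 kHz, appears at 10 kHz.
38.9 kHz > fs/2 = 26.45 kHz, folds to fs − 38.9 kHz = 14 kHz.
Distinct values: {10 kHz, 11.25 kHz, 14 kHz, 23.5 kHz} → 4.

4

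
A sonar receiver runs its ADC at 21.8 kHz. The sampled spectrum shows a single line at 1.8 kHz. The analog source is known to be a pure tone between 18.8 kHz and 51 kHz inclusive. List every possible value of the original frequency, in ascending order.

Frequencies that alias to 1.8 kHz are k·fs ± 1.8 kHz for integer k ≥ 0.
k=0: 1.8 kHz.
k=1: 20 kHz, 23.6 kHz.
k=2: 41.8 kHz, 45.4 kHz.
k=3: 63.6 kHz, 67.2 kHz.
Within [18.8 kHz, 51 kHz]: 20 kHz, 23.6 kHz, 41.8 kHz, 45.4 kHz.

20 kHz, 23.6 kHz, 41.8 kHz, 45.4 kHz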